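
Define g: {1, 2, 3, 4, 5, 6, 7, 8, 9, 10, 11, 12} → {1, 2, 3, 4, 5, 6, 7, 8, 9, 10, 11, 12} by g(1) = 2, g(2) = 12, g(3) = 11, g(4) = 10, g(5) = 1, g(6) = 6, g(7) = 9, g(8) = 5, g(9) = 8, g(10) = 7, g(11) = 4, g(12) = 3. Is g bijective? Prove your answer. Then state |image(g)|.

12

The values 2, 12, 11, 10, 1, 6, 9, 5, 8, 7, 4, 3 are a permutation of {1, 2, 3, 4, 5, 6, 7, 8, 9, 10, 11, 12}: each element appears exactly once.
So g is injective and surjective, hence bijective.
The image of g is {1, 2, 3, 4, 5, 6, 7, 8, 9, 10, 11, 12}, which has 12 elements.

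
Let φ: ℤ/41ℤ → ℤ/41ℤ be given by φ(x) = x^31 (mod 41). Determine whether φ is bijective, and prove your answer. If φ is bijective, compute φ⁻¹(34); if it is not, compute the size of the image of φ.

Since 41 is prime, the nonzero elements of ℤ/41ℤ form a cyclic group of order 40.
As gcd(31, 40) = 1, raising to the 31st power is a bijection on this group: if x_1^31 ≡ x_2^31 then (x_1x_2^{−1})^31 = 1, and the only element of order dividing gcd(31, 40) = 1 is 1, so x_1 = x_2.
With φ(0) = 0 this makes φ injective on all of ℤ/41ℤ, hence bijective (finite equal-size domain and codomain). In particular φ is bijective.
Since φ is bijective, we find the preimage of 34. The inverse of x ↦ x^31 on (ℤ/41ℤ)^× is x ↦ x^31, because 31·31 = 961 = 24·40 + 1 ≡ 1 (mod 40) and x^{40} = 1 for x ≠ 0 (Fermat). So φ⁻¹(34) = 34^31 mod 41.
Repeated squaring mod 41: 34^1 ≡ 34, 34^2 ≡ 34² = 1156 ≡ 8, 34^4 ≡ 8² = 64 ≡ 23, 34^8 ≡ 23² = 529 ≡ 37, 34^16 ≡ 37² = 1369 ≡ 16. Since 31 = 16 + 8 + 4 + 2 + 1, 34^31 ≡ 16·37·23·8·34: 16·37 = 592 ≡ 18, then 18·23 = 414 ≡ 4, then 4·8 = 32, then 32·34 = 1088 ≡ 22. So 34^31 ≡ 22 (mod 41).
Hence φ⁻¹(34) = 22.

22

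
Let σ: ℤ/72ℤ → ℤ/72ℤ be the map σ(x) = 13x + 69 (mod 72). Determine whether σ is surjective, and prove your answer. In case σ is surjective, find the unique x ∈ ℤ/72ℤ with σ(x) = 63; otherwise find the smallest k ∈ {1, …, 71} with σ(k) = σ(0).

Since gcd(13, 72) = 1, 13 is invertible modulo 72. Euclid's algorithm: 72 = 5·13 + 7, 13 = 1·7 + 6, 7 = 1·6 + 1; back-substituting gives 1 = 61·13 − 11·72, so 13⁻¹ ≡ 61 (mod 72).
For any y ∈ ℤ/72ℤ, x = 61(y − 69) mod 72 satisfies σ(x) = 13·61(y − 69) + 69 ≡ y (since 13·61 ≡ 1 mod 72). So every y has a preimage.
So σ is surjective.
Since σ is surjective, we compute σ⁻¹(63): solve 13x + 69 ≡ 63 (mod 72), i.e. 13x ≡ 66 (mod 72).
Multiplying by 13⁻¹ = 61 gives x ≡ 61·66 = 4026 = 55·72 + 66 ≡ 66 (mod 72).
Check: σ(66) = 13·66 + 69 = 927 = 12·72 + 63 ≡ 63 (mod 72).

66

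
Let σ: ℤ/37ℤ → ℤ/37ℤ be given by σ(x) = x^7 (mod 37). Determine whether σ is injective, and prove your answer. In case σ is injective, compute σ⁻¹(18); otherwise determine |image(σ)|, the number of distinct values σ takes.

5

Since 37 is prime, the nonzero elements of ℤ/37ℤ form a cyclic group of order 36.
As gcd(7, 36) = 1, raising to the 7th power is a bijection on this group: if s^7 ≡ t^7 then (st^{−1})^7 = 1, and the only element of order dividing gcd(7, 36) = 1 is 1, so s = t.
With σ(0) = 0 this makes σ injective on all of ℤ/37ℤ, hence bijective (finite equal-size domain and codomain). In particular σ is injective.
Since σ is injective, we find the preimage of 18. The inverse of x ↦ x^7 on (ℤ/37ℤ)^× is x ↦ x^31, because 7·31 = 217 = 6·36 + 1 ≡ 1 (mod 36) and x^{36} = 1 for x ≠ 0 (Fermat). So σ⁻¹(18) = 18^31 mod 37.
Repeated squaring mod 37: 18^1 ≡ 18, 18^2 ≡ 18² = 324 ≡ 28, 18^4 ≡ 28² = 784 ≡ 7, 18^8 ≡ 7² = 49 ≡ 12, 18^16 ≡ 12² = 144 ≡ 33. Since 31 = 16 + 8 + 4 + 2 + 1, 18^31 ≡ 33·12·7·28·18: 33·12 = 396 ≡ 26, then 26·7 = 182 ≡ 34, then 34·28 = 952 ≡ 27, then 27·18 = 486 ≡ 5. So 18^31 ≡ 5 (mod 37).
Hence σ⁻¹(18) = 5.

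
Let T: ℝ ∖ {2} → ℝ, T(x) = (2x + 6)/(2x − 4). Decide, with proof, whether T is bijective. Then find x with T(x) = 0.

If T(x) = 1, cross-multiplying gives 2(2x + 6) = 2(2x − 4), which simplifies to 12 = −8 — false.  So 1 has no preimage and T is not surjective.
So T is not bijective.
Solving T(x) = 0: cross-multiplying gives 2x + 6 = 0(2x − 4), which rearranges to 2x = −6, so x = −3.

-3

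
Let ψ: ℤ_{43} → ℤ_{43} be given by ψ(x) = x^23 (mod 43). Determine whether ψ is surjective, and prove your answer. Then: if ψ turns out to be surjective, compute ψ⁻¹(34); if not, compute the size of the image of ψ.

3

Since 43 is prime, the nonzero elements of ℤ_{43} form a cyclic group of order 42.
As gcd(23, 42) = 1, raising to the 23rd power is a bijection on this group: if s^23 ≡ t^23 then (st^{−1})^23 = 1, and the only element of order dividing gcd(23, 42) = 1 is 1, so s = t.
With ψ(0) = 0 this makes ψ injective on all of ℤ_{43}, hence bijective (finite equal-size domain and codomain). In particular ψ is surjective.
Since ψ is surjective, we find the preimage of 34. The inverse of x ↦ x^23 on (ℤ_{43})^× is x ↦ x^11, because 23·11 = 253 = 6·42 + 1 ≡ 1 (mod 42) and x^{42} = 1 for x ≠ 0 (Fermat). So ψ⁻¹(34) = 34^11 mod 43.
Repeated squaring mod 43: 34^1 ≡ 34, 34^2 ≡ 34² = 1156 ≡ 38, 34^4 ≡ 38² = 1444 ≡ 25, 34^8 ≡ 25² = 625 ≡ 23. Since 11 = 8 + 2 + 1, 34^11 ≡ 23·38·34: 23·38 = 874 ≡ 14, then 14·34 = 476 ≡ 3. So 34^11 ≡ 3 (mod 43).
Hence ψ⁻¹(34) = 3.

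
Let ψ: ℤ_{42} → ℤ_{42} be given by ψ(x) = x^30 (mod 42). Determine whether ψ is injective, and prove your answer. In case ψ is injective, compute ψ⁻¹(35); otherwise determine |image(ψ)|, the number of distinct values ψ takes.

ψ(2): Repeated squaring mod 42: 2^1 ≡ 2, 2^2 ≡ 2² = 4, 2^4 ≡ 4² = 16, 2^8 ≡ 16² = 256 ≡ 4, 2^16 ≡ 4² = 16. Since 30 = 16 + 8 + 4 + 2, 2^30 ≡ 16·4·16·4: 16·4 = 64 ≡ 22, then 22·16 = 352 ≡ 16, then 16·4 = 64 ≡ 22. So 2^30 ≡ 22 (mod 42).
ψ(4): Repeated squaring mod 42: 4^1 ≡ 4, 4^2 ≡ 4² = 16, 4^4 ≡ 16² = 256 ≡ 4, 4^8 ≡ 4² = 16, 4^16 ≡ 16² = 256 ≡ 4. Since 30 = 16 + 8 + 4 + 2, 4^30 ≡ 4·16·4·16: 4·16 = 64 ≡ 22, then 22·4 = 88 ≡ 4, then 4·16 = 64 ≡ 22. So 4^30 ≡ 22 (mod 42).
So ψ(2) = ψ(4) = 22 while 2 ≠ 4, so ψ is not injective.
Since ψ is not injective, we determine |image(ψ)|. Computing x^30 mod 42 for each x (by repeated squaring, reducing mod 42 at every step), the values ψ(0), ψ(1), …, ψ(41) are: 0, 1, 22, 15, 22, 1, 36, 7, 22, 15, 22, 1, 36, 1, 28, 15, 22, 1, 36, 1, 22, 21, 22, 1, 36, 1, 22, 15, 28, 1, 36, 1, 22, 15, 22, 7, 36, 1, 22, 15, 22, 1.
The distinct values are {0, 1, 7, 15, 21, 22, 28, 36}; there are 8 of them.

8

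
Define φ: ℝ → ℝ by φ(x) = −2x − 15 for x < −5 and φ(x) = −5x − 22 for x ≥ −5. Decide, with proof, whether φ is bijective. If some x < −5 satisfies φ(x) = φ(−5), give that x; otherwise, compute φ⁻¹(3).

Both pieces are strictly decreasing (slopes −2 and −5), so each is injective on its own interval.
The left piece maps (−∞, −5) onto (−5, ∞); the right piece maps [−5, ∞) onto (−∞, 3].
These images overlap. In particular φ(−5) = 3 (right piece), and solving −2x − 15 = 3 on the left piece gives x = −9 < −5.
So φ(−9) = φ(−5) with −9 ≠ −5, and φ is not injective, hence not bijective. This x = −9 is the requested value below −5.

-9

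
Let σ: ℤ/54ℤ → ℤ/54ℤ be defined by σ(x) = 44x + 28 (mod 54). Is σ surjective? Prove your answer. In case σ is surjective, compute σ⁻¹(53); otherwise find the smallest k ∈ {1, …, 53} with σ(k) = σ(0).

Since gcd(44, 54) = 2, we have 44x ≡ 0 (mod 2) for all x, so σ(x) ≡ 0 (mod 2).
But 1 ≢ 0 (mod 2), so 1 ∈ ℤ/54ℤ has no preimage. Hence σ is not surjective.
Since σ is not surjective, we find the least positive k with σ(k) = σ(0): this means 44k ≡ 0 (mod 54), i.e. 54 ∣ 44k. Since gcd(44, 54) = 2, dividing through by 2 this holds exactly when 27 ∣ 22k, and as gcd(22, 27) = 1, exactly when 27 ∣ k.
The smallest positive such k is 27.

27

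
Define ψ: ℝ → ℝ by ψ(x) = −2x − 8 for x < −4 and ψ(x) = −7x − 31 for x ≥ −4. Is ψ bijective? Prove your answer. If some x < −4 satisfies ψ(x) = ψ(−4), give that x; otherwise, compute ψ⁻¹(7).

-15/2

Both pieces are strictly decreasing (slopes −2 and −7), so each is injective on its own interval.
The left piece maps (−∞, −4) onto (0, ∞); the right piece maps [−4, ∞) onto (−∞, −3].
The images leave a gap (0 has no preimage), so ψ is not surjective, hence not bijective.
Because the two images are disjoint, no x < −4 has ψ(x) = ψ(−4), so we compute ψ⁻¹(7): 7 lies in (0, ∞), so solve −2x − 8 = 7: x = (7 + 8)/(−2) = −15/2.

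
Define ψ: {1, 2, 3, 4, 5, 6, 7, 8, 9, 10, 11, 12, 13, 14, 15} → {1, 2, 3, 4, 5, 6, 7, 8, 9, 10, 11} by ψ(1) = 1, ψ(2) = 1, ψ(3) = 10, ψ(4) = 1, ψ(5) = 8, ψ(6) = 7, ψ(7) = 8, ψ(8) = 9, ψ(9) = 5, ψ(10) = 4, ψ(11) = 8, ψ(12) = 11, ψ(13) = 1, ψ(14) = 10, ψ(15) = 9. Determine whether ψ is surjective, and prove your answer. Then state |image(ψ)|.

No element maps to 2, so ψ is not surjective.
The image of ψ is {1, 4, 5, 7, 8, 9, 10, 11}, which has 8 elements.

8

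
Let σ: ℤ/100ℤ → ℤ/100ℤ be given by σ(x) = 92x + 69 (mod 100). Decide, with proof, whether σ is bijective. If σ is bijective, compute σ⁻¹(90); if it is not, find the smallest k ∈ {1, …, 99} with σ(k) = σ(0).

Recall that σ is injective if σ(a) = σ(b) implies a = b.
We have gcd(92, 100) = 4 > 1. Taking a = 0 and b = 25: σ(0) = 69 and σ(25) = 92·25 + 69 = 2369 ≡ 69 (mod 100).
So σ(0) = σ(25) while 0 ≠ 25, so σ is not injective, hence not bijective.
Since σ is not bijective, we find the least positive k with σ(k) = σ(0): this means 92k ≡ 0 (mod 100), i.e. 100 ∣ 92k. Since gcd(92, 100) = 4, dividing through by 4 this holds exactly when 25 ∣ 23k, and as gcd(23, 25) = 1, exactly when 25 ∣ k.
The smallest positive such k is 25.

25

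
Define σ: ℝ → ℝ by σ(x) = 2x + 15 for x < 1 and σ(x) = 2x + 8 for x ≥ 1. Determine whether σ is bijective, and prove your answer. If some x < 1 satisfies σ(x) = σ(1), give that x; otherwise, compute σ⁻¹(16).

Both pieces are strictly increasing (slopes 2 and 2), so each is injective on its own interval.
The left piece maps (−∞, 1) onto (−∞, 17); the right piece maps [1, ∞) onto [10, ∞).
These images overlap. In particular σ(1) = 10 (right piece), and solving 2x + 15 = 10 on the left piece gives x = −5/2 < 1.
So σ(−5/2) = σ(1) with −5/2 ≠ 1, and σ is not injective, hence not bijective. This x = −5/2 is the requested value below 1.

-5/2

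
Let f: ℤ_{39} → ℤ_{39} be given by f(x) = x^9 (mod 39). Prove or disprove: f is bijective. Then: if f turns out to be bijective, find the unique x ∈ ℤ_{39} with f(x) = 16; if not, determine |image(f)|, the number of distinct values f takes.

f(2): Repeated squaring mod 39: 2^1 ≡ 2, 2^2 ≡ 2² = 4, 2^4 ≡ 4² = 16, 2^8 ≡ 16² = 256 ≡ 22. Since 9 = 8 + 1, 2^9 ≡ 22·2: 22·2 = 44 ≡ 5. So 2^9 ≡ 5 (mod 39).
f(5): Repeated squaring mod 39: 5^1 ≡ 5, 5^2 ≡ 5² = 25, 5^4 ≡ 25² = 625 ≡ 1, 5^8 ≡ 1² = 1. Since 9 = 8 + 1, 5^9 ≡ 1·5: 1·5 = 5. So 5^9 ≡ 5 (mod 39).
So f(2) = f(5) = 5 while 2 ≠ 5, so f is not injective, hence not bijective.
Since f is not bijective, we determine |image(f)|. Computing x^9 mod 39 for each x (by repeated squaring, reducing mod 39 at every step), the values f(0), f(1), …, f(38) are: 0, 1, 5, 27, 25, 5, 18, 34, 8, 27, 25, 8, 12, 13, 14, 18, 1, 38, 18, 31, 8, 21, 1, 38, 21, 25, 26, 27, 31, 14, 12, 31, 5, 21, 34, 14, 12, 34, 38.
The distinct values are {0, 1, 5, 8, 12, 13, 14, 18, 21, 25, 26, 27, 31, 34, 38}; there are 15 of them.

15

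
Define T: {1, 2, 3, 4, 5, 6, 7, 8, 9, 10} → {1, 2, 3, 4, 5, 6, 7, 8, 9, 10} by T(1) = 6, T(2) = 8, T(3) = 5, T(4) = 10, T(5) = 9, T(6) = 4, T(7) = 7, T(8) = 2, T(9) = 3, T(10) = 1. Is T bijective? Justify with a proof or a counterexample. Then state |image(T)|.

10

The values 6, 8, 5, 10, 9, 4, 7, 2, 3, 1 are a permutation of {1, 2, 3, 4, 5, 6, 7, 8, 9, 10}: each element appears exactly once.
So T is injective and surjective, hence bijective.
The image of T is {1, 2, 3, 4, 5, 6, 7, 8, 9, 10}, which has 10 elements.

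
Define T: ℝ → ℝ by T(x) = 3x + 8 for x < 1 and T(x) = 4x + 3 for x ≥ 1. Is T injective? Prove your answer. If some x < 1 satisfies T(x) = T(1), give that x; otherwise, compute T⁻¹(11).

Both pieces are strictly increasing (slopes 3 and 4), so each is injective on its own interval.
The left piece maps (−∞, 1) onto (−∞, 11); the right piece maps [1, ∞) onto [7, ∞).
These images overlap. In particular T(1) = 7 (right piece), and solving 3x + 8 = 7 on the left piece gives x = −1/3 < 1.
So T(−1/3) = T(1) with −1/3 ≠ 1, and T is not injective. This x = −1/3 is the requested value below 1.

-1/3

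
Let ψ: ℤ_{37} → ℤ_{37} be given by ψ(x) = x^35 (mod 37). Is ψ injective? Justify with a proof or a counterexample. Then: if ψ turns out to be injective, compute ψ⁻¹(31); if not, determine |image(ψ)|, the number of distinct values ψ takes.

6

Since 37 is prime, the nonzero elements of ℤ_{37} form a cyclic group of order 36.
As gcd(35, 36) = 1, raising to the 35th power is a bijection on this group: if x_1^35 ≡ x_2^35 then (x_1x_2^{−1})^35 = 1, and the only element of order dividing gcd(35, 36) = 1 is 1, so x_1 = x_2.
With ψ(0) = 0 this makes ψ injective on all of ℤ_{37}, hence bijective (finite equal-size domain and codomain). In particular ψ is injective.
Since ψ is injective, we find the preimage of 31. The inverse of x ↦ x^35 on (ℤ_{37})^× is x ↦ x^35, because 35·35 = 1225 = 34·36 + 1 ≡ 1 (mod 36) and x^{36} = 1 for x ≠ 0 (Fermat). So ψ⁻¹(31) = 31^35 mod 37.
Repeated squaring mod 37: 31^1 ≡ 31, 31^2 ≡ 31² = 961 ≡ 36, 31^4 ≡ 36² = 1296 ≡ 1, 31^8 ≡ 1² = 1, 31^16 ≡ 1² = 1, 31^32 ≡ 1² = 1. Since 35 = 32 + 2 + 1, 31^35 ≡ 1·36·31: 1·36 = 36, then 36·31 = 1116 ≡ 6. So 31^35 ≡ 6 (mod 37).
Hence ψ⁻¹(31) = 6.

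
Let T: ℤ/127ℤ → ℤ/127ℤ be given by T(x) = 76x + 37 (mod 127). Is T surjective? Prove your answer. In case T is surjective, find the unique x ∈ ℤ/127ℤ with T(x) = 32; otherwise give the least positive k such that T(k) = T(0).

By definition, surjectivity means every element of the codomain has a preimage under T.
Since gcd(76, 127) = 1, 76 is invertible modulo 127. Euclid's algorithm: 127 = 1·76 + 51, 76 = 1·51 + 25, 51 = 2·25 + 1; back-substituting gives 1 = 122·76 − 73·127, so 76⁻¹ ≡ 122 (mod 127).
Then y ↦ 122(y − 37) is a two-sided inverse to T, so every y ∈ ℤ/127ℤ has a preimage.
Hence T is surjective.
Since T is surjective, we find T⁻¹(32): we need 76x ≡ 32 − 37 ≡ 122 (mod 127). Using 76⁻¹ = 122: x ≡ 122·122 = 14884 = 117·127 + 25, so x = 25.
Check: T(25) = 76·25 + 37 = 1937 = 15·127 + 32 ≡ 32 (mod 127).

25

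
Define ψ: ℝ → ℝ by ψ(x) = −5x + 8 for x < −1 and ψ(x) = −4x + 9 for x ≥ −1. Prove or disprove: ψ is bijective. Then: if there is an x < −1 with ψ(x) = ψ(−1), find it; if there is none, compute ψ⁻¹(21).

Both pieces are strictly decreasing (slopes −5 and −4), so each is injective on its own interval.
The left piece maps (−∞, −1) onto (13, ∞); the right piece maps [−1, ∞) onto (−∞, 13].
Since 13 = 13, the images partition ℝ: ψ is injective and surjective, hence bijective.
Because the two images are disjoint, no x < −1 has ψ(x) = ψ(−1), so we compute ψ⁻¹(21): 21 lies in (13, ∞), so solve −5x + 8 = 21: x = (21 − 8)/(−5) = −13/5.

-13/5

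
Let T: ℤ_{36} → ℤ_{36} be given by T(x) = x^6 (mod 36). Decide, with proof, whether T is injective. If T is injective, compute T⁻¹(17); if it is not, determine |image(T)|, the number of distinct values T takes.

T(2): Repeated squaring mod 36: 2^1 ≡ 2, 2^2 ≡ 2² = 4, 2^4 ≡ 4² = 16. Since 6 = 4 + 2, 2^6 ≡ 16·4: 16·4 = 64 ≡ 28. So 2^6 ≡ 28 (mod 36).
T(4): Repeated squaring mod 36: 4^1 ≡ 4, 4^2 ≡ 4² = 16, 4^4 ≡ 16² = 256 ≡ 4. Since 6 = 4 + 2, 4^6 ≡ 4·16: 4·16 = 64 ≡ 28. So 4^6 ≡ 28 (mod 36).
So T(2) = T(4) = 28 while 2 ≠ 4, so T is not injective.
Since T is not injective, we determine |image(T)|. Computing x^6 mod 36 for each x (by repeated squaring, reducing mod 36 at every step), the values T(0), T(1), …, T(35) are: 0, 1, 28, 9, 28, 1, 0, 1, 28, 9, 28, 1, 0, 1, 28, 9, 28, 1, 0, 1, 28, 9, 28, 1, 0, 1, 28, 9, 28, 1, 0, 1, 28, 9, 28, 1.
The distinct values are {0, 1, 9, 28}; there are 4 of them.

4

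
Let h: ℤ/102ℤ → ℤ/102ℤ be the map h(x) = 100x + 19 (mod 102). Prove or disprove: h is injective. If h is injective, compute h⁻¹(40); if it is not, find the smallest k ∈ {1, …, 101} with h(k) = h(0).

51

Recall: injectivity means: for all s, t in the domain, h(s) = h(t) implies s = t.
We have gcd(100, 102) = 2 > 1. Taking s = 0 and t = 51: h(0) = 19 and h(51) = 100·51 + 19 = 5119 ≡ 19 (mod 102).
So h(0) = h(51) while 0 ≠ 51, hence h is not injective.
Since h is not injective, we find the least positive k with h(k) = h(0): this means 100k ≡ 0 (mod 102), i.e. 102 ∣ 100k. Since gcd(100, 102) = 2, dividing through by 2 this holds exactly when 51 ∣ 50k, and as gcd(50, 51) = 1, exactly when 51 ∣ k.
The smallest positive such k is 51.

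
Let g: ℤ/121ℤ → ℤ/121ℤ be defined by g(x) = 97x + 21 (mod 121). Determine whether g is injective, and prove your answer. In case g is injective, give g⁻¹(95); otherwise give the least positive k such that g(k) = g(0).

7

Recall: injectivity means: for all s, t in the domain, g(s) = g(t) implies s = t.
Suppose g(s) = g(t) in ℤ/121ℤ. Then 97s + 21 ≡ 97t + 21 (mod 121), hence 97(s − t) ≡ 0 (mod 121).
Since gcd(97, 121) = 1, 97 is invertible modulo 121, so s − t ≡ 0 (mod 121), i.e. s = t.
So g is injective.
We now compute 97⁻¹ mod 121 explicitly. Euclid's algorithm: 121 = 1·97 + 24, 97 = 4·24 + 1; back-substituting gives 1 = 5·97 − 4·121, so 97⁻¹ ≡ 5 (mod 121).
Since g is injective, we compute g⁻¹(95): solve 97x + 21 ≡ 95 (mod 121), i.e. 97x ≡ 74 (mod 121).
Multiplying by 97⁻¹ = 5 gives x ≡ 5·74 = 370 = 3·121 + 7 ≡ 7 (mod 121).
Check: g(7) = 97·7 + 21 = 700 = 5·121 + 95 ≡ 95 (mod 121).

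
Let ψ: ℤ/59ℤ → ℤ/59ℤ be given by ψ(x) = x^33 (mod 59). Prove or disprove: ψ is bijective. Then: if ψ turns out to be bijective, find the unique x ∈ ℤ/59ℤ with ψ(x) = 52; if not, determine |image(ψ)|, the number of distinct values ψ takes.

Since 59 is prime, the nonzero elements of ℤ/59ℤ form a cyclic group of order 58.
As gcd(33, 58) = 1, raising to the 33rd power is a bijection on this group: if u^33 ≡ v^33 then (uv^{−1})^33 = 1, and the only element of order dividing gcd(33, 58) = 1 is 1, so u = v.
With ψ(0) = 0 this makes ψ injective on all of ℤ/59ℤ, hence bijective (finite equal-size domain and codomain). In particular ψ is bijective.
Since ψ is bijective, we find the preimage of 52. The inverse of x ↦ x^33 on (ℤ/59ℤ)^× is x ↦ x^51, because 33·51 = 1683 = 29·58 + 1 ≡ 1 (mod 58) and x^{58} = 1 for x ≠ 0 (Fermat). So ψ⁻¹(52) = 52^51 mod 59.
Repeated squaring mod 59: 52^1 ≡ 52, 52^2 ≡ 52² = 2704 ≡ 49, 52^4 ≡ 49² = 2401 ≡ 41, 52^8 ≡ 41² = 1681 ≡ 29, 52^16 ≡ 29² = 841 ≡ 15, 52^32 ≡ 15² = 225 ≡ 48. Since 51 = 32 + 16 + 2 + 1, 52^51 ≡ 48·15·49·52: 48·15 = 720 ≡ 12, then 12·49 = 588 ≡ 57, then 57·52 = 2964 ≡ 14. So 52^51 ≡ 14 (mod 59).
Hence ψ⁻¹(52) = 14.

14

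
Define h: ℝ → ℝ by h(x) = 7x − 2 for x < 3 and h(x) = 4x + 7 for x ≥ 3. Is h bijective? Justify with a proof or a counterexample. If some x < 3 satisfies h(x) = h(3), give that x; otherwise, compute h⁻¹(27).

5

Both pieces are strictly increasing (slopes 7 and 4), so each is injective on its own interval.
The left piece maps (−∞, 3) onto (−∞, 19); the right piece maps [3, ∞) onto [19, ∞).
Since 19 = 19, the images partition ℝ: h is injective and surjective, hence bijective.
Because the two images are disjoint, no x < 3 has h(x) = h(3), so we compute h⁻¹(27): 27 lies in [19, ∞), so solve 4x + 7 = 27: x = (27 − 7)/4 = 5.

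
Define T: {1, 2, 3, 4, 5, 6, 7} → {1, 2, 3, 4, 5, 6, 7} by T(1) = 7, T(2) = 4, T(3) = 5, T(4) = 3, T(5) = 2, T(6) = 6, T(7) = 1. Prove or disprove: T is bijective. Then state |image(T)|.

The values 7, 4, 5, 3, 2, 6, 1 are a permutation of {1, 2, 3, 4, 5, 6, 7}: each element appears exactly once.
So T is injective and surjective, hence bijective.
The image of T is {1, 2, 3, 4, 5, 6, 7}, which has 7 elements.

7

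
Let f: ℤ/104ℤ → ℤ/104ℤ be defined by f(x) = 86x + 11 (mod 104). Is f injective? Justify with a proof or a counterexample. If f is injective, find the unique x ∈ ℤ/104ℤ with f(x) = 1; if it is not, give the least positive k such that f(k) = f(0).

We have gcd(86, 104) = 2 > 1. Taking x_1 = 0 and x_2 = 52: f(0) = 11 and f(52) = 86·52 + 11 = 4483 ≡ 11 (mod 104).
So f(0) = f(52) while 0 ≠ 52, hence f is not injective.
Since f is not injective, we find the least positive k with f(k) = f(0): this means 86k ≡ 0 (mod 104), i.e. 104 ∣ 86k. Since gcd(86, 104) = 2, dividing through by 2 this holds exactly when 52 ∣ 43k, and as gcd(43, 52) = 1, exactly when 52 ∣ k.
The smallest positive such k is 52.

52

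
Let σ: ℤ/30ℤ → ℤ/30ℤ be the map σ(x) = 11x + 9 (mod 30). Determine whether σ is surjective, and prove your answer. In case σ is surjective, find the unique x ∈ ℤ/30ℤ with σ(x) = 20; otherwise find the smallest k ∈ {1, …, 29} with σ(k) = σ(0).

Recall that surjectivity means every element of the codomain has a preimage under σ.
Since gcd(11, 30) = 1, 11 is invertible modulo 30. Euclid's algorithm: 30 = 2·11 + 8, 11 = 1·8 + 3, 8 = 2·3 + 2, 3 = 1·2 + 1; back-substituting gives 1 = 11·11 − 4·30, so 11⁻¹ ≡ 11 (mod 30).
For any y ∈ ℤ/30ℤ, x = 11(y − 9) mod 30 satisfies σ(x) = 11·11(y − 9) + 9 ≡ y (since 11·11 ≡ 1 mod 30). So every y has a preimage.
Therefore σ is surjective.
Since σ is surjective, we find σ⁻¹(20): we need 11x ≡ 20 − 9 ≡ 11 (mod 30). Using 11⁻¹ = 11: x ≡ 11·11 = 121 = 4·30 + 1, so x = 1.
Check: σ(1) = 11·1 + 9 = 20 ≡ 20 (mod 30).

1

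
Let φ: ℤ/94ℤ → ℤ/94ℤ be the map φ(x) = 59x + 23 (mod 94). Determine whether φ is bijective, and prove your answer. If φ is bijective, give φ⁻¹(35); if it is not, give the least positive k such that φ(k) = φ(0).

48

If φ(u) = φ(v), then 59u ≡ 59v (mod 94). Because gcd(59, 94) = 1, we may cancel 59 to get u ≡ v (mod 94).
We now compute 59⁻¹ mod 94 explicitly. Euclid's algorithm: 94 = 1·59 + 35, 59 = 1·35 + 24, 35 = 1·24 + 11, 24 = 2·11 + 2, 11 = 5·2 + 1; back-substituting gives 1 = 51·59 − 32·94, so 59⁻¹ ≡ 51 (mod 94).
Then y ↦ 51(y − 23) is a two-sided inverse to φ, so every y ∈ ℤ/94ℤ has a preimage.
Therefore φ is bijective.
Since φ is bijective, we find φ⁻¹(35): we need 59x ≡ 35 − 23 ≡ 12 (mod 94). Using 59⁻¹ = 51: x ≡ 51·12 = 612 = 6·94 + 48, so x = 48.
Check: φ(48) = 59·48 + 23 = 2855 = 30·94 + 35 ≡ 35 (mod 94).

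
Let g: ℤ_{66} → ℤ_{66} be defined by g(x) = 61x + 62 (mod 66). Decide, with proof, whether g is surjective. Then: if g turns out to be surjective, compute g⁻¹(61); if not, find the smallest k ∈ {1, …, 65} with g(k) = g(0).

53

Since gcd(61, 66) = 1, 61 is invertible modulo 66. Euclid's algorithm: 66 = 1·61 + 5, 61 = 12·5 + 1; back-substituting gives 1 = 13·61 − 12·66, so 61⁻¹ ≡ 13 (mod 66).
Then y ↦ 13(y − 62) is a two-sided inverse to g, so every y ∈ ℤ_{66} has a preimage.
So g is surjective.
Since g is surjective, we find g⁻¹(61): we need 61x ≡ 61 − 62 ≡ 65 (mod 66). Using 61⁻¹ = 13: x ≡ 13·65 = 845 = 12·66 + 53, so x = 53.
Check: g(53) = 61·53 + 62 = 3295 = 49·66 + 61 ≡ 61 (mod 66).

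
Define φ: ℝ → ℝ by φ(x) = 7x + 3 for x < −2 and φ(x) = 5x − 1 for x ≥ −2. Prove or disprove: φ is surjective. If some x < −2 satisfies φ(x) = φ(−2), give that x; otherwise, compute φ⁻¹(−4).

Both pieces are strictly increasing (slopes 7 and 5), so each is injective on its own interval.
The left piece maps (−∞, −2) onto (−∞, −11); the right piece maps [−2, ∞) onto [−11, ∞).
These images together cover ℝ, so φ is surjective.
Because the two images are disjoint, no x < −2 has φ(x) = φ(−2), so we compute φ⁻¹(−4): −4 lies in [−11, ∞), so solve 5x − 1 = −4: x = (−4 + 1)/5 = −3/5.

-3/5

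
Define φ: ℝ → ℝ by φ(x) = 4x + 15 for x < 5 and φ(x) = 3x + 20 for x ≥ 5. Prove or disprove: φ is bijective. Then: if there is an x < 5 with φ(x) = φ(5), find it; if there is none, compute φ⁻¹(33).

9/2

Both pieces are strictly increasing (slopes 4 and 3), so each is injective on its own interval.
The left piece maps (−∞, 5) onto (−∞, 35); the right piece maps [5, ∞) onto [35, ∞).
Since 35 = 35, the images partition ℝ: φ is injective and surjective, hence bijective.
Because the two images are disjoint, no x < 5 has φ(x) = φ(5), so we compute φ⁻¹(33): 33 lies in (−∞, 35), so solve 4x + 15 = 33: x = (33 − 15)/4 = 9/2.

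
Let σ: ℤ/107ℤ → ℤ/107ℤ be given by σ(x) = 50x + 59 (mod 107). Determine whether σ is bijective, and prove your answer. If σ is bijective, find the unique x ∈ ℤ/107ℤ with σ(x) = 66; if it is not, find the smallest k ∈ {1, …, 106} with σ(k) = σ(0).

105

If σ(u) = σ(v), then 50u ≡ 50v (mod 107). Because gcd(50, 107) = 1, we may cancel 50 to get u ≡ v (mod 107).
We now compute 50⁻¹ mod 107 explicitly. Euclid's algorithm: 107 = 2·50 + 7, 50 = 7·7 + 1; back-substituting gives 1 = 15·50 − 7·107, so 50⁻¹ ≡ 15 (mod 107).
For any y ∈ ℤ/107ℤ, x = 15(y − 59) mod 107 satisfies σ(x) = 50·15(y − 59) + 59 ≡ y (since 50·15 ≡ 1 mod 107). So every y has a preimage.
So σ is bijective.
Since σ is bijective, we compute σ⁻¹(66): solve 50x + 59 ≡ 66 (mod 107), i.e. 50x ≡ 7 (mod 107).
Multiplying by 50⁻¹ = 15 gives x ≡ 15·7 = 105 ≡ 105 (mod 107).
Check: σ(105) = 50·105 + 59 = 5309 = 49·107 + 66 ≡ 66 (mod 107).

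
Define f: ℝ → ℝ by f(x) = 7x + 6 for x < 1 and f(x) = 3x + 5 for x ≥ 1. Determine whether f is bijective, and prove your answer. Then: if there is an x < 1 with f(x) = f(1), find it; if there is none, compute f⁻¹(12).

Both pieces are strictly increasing (slopes 7 and 3), so each is injective on its own interval.
The left piece maps (−∞, 1) onto (−∞, 13); the right piece maps [1, ∞) onto [8, ∞).
These images overlap. In particular f(1) = 8 (right piece), and solving 7x + 6 = 8 on the left piece gives x = 2/7 < 1.
So f(2/7) = f(1) with 2/7 ≠ 1, and f is not injective, hence not bijective. This x = 2/7 is the requested value below 1.

2/7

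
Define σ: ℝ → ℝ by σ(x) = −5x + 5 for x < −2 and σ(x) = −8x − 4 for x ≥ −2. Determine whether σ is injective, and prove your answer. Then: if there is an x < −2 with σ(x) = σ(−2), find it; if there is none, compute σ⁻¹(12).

-2

Both pieces are strictly decreasing (slopes −5 and −8), so each is injective on its own interval.
The left piece maps (−∞, −2) onto (15, ∞); the right piece maps [−2, ∞) onto (−∞, 12].
These images are disjoint, so no value is attained by both pieces. Thus σ is injective.
Because the two images are disjoint, no x < −2 has σ(x) = σ(−2), so we compute σ⁻¹(12): 12 lies in (−∞, 12], so solve −8x − 4 = 12: x = (12 + 4)/(−8) = −2.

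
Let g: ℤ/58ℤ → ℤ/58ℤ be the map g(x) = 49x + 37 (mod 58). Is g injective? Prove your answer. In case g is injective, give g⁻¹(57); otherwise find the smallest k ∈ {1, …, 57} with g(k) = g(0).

30

Recall: g is injective when g(s) = g(t) forces s = t.
If g(s) = g(t), then 49s ≡ 49t (mod 58). Because gcd(49, 58) = 1, we may cancel 49 to get s ≡ t (mod 58).
Therefore g is injective.
We now compute 49⁻¹ mod 58 explicitly. Euclid's algorithm: 58 = 1·49 + 9, 49 = 5·9 + 4, 9 = 2·4 + 1; back-substituting gives 1 = 45·49 − 38·58, so 49⁻¹ ≡ 45 (mod 58).
Since g is injective, we find g⁻¹(57): we need 49x ≡ 57 − 37 ≡ 20 (mod 58). Using 49⁻¹ = 45: x ≡ 45·20 = 900 = 15·58 + 30, so x = 30.
Check: g(30) = 49·30 + 37 = 1507 = 25·58 + 57 ≡ 57 (mod 58).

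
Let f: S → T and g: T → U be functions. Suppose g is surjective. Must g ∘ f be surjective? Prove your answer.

not surjective

No. Take S = {1}, T = U = {1, 2, 3, 4, 5}, f(1) = 1, and g = identity (surjective).
Then (g ∘ f)(1) = 1, and 5 ∈ U has no preimage under g ∘ f, so g ∘ f is not surjective.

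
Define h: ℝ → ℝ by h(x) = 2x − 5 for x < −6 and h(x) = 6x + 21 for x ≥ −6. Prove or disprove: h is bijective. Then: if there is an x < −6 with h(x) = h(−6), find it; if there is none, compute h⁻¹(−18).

-13/2

Both pieces are strictly increasing (slopes 2 and 6), so each is injective on its own interval.
The left piece maps (−∞, −6) onto (−∞, −17); the right piece maps [−6, ∞) onto [−15, ∞).
The images leave a gap (−17 has no preimage), so h is not surjective, hence not bijective.
Because the two images are disjoint, no x < −6 has h(x) = h(−6), so we compute h⁻¹(−18): −18 lies in (−∞, −17), so solve 2x − 5 = −18: x = (−18 + 5)/2 = −13/2.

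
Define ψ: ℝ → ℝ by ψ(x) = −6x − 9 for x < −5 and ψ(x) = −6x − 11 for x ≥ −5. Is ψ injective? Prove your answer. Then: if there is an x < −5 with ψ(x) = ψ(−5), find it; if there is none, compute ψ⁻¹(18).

-29/6

Both pieces are strictly decreasing (slopes −6 and −6), so each is injective on its own interval.
The left piece maps (−∞, −5) onto (21, ∞); the right piece maps [−5, ∞) onto (−∞, 19].
These images are disjoint, so no value is attained by both pieces. Thus ψ is injective.
Because the two images are disjoint, no x < −5 has ψ(x) = ψ(−5), so we compute ψ⁻¹(18): 18 lies in (−∞, 19], so solve −6x − 11 = 18: x = (18 + 11)/(−6) = −29/6.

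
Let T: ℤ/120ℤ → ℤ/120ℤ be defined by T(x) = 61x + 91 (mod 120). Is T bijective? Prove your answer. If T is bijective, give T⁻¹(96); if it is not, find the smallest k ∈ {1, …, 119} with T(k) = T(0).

65

If T(a) = T(b), then 61a ≡ 61b (mod 120). Because gcd(61, 120) = 1, we may cancel 61 to get a ≡ b (mod 120).
We now compute 61⁻¹ mod 120 explicitly. Euclid's algorithm: 120 = 1·61 + 59, 61 = 1·59 + 2, 59 = 29·2 + 1; back-substituting gives 1 = 61·61 − 31·120, so 61⁻¹ ≡ 61 (mod 120).
For any y ∈ ℤ/120ℤ, x = 61(y − 91) mod 120 satisfies T(x) = 61·61(y − 91) + 91 ≡ y (since 61·61 ≡ 1 mod 120). So every y has a preimage.
Hence T is bijective.
Since T is bijective, we compute T⁻¹(96): solve 61x + 91 ≡ 96 (mod 120), i.e. 61x ≡ 5 (mod 120).
Multiplying by 61⁻¹ = 61 gives x ≡ 61·5 = 305 = 2·120 + 65 ≡ 65 (mod 120).
Check: T(65) = 61·65 + 91 = 4056 = 33·120 + 96 ≡ 96 (mod 120).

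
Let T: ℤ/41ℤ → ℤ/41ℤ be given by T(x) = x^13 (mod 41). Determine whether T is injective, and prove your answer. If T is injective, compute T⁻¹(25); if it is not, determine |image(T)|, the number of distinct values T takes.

31

Since 41 is prime, the nonzero elements of ℤ/41ℤ form a cyclic group of order 40.
As gcd(13, 40) = 1, raising to the 13th power is a bijection on this group: if s^13 ≡ t^13 then (st^{−1})^13 = 1, and the only element of order dividing gcd(13, 40) = 1 is 1, so s = t.
With T(0) = 0 this makes T injective on all of ℤ/41ℤ, hence bijective (finite equal-size domain and codomain). In particular T is injective.
Since T is injective, we find the preimage of 25. The inverse of x ↦ x^13 on (ℤ/41ℤ)^× is x ↦ x^37, because 13·37 = 481 = 12·40 + 1 ≡ 1 (mod 40) and x^{40} = 1 for x ≠ 0 (Fermat). So T⁻¹(25) = 25^37 mod 41.
Repeated squaring mod 41: 25^1 ≡ 25, 25^2 ≡ 25² = 625 ≡ 10, 25^4 ≡ 10² = 100 ≡ 18, 25^8 ≡ 18² = 324 ≡ 37, 25^16 ≡ 37² = 1369 ≡ 16, 25^32 ≡ 16² = 256 ≡ 10. Since 37 = 32 + 4 + 1, 25^37 ≡ 10·18·25: 10·18 = 180 ≡ 16, then 16·25 = 400 ≡ 31. So 25^37 ≡ 31 (mod 41).
Hence T⁻¹(25) = 31.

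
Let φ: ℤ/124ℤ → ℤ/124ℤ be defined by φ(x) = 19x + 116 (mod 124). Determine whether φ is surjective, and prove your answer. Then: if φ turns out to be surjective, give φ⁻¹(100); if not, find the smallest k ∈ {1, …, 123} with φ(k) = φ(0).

84

Recall that surjectivity means every element of the codomain has a preimage under φ.
Since gcd(19, 124) = 1, 19 is invertible modulo 124. Euclid's algorithm: 124 = 6·19 + 10, 19 = 1·10 + 9, 10 = 1·9 + 1; back-substituting gives 1 = 111·19 − 17·124, so 19⁻¹ ≡ 111 (mod 124).
Then y ↦ 111(y − 116) is a two-sided inverse to φ, so every y ∈ ℤ/124ℤ has a preimage.
Therefore φ is surjective.
Since φ is surjective, we find φ⁻¹(100): we need 19x ≡ 100 − 116 ≡ 108 (mod 124). Using 19⁻¹ = 111: x ≡ 111·108 = 11988 = 96·124 + 84, so x = 84.
Check: φ(84) = 19·84 + 116 = 1712 = 13·124 + 100 ≡ 100 (mod 124).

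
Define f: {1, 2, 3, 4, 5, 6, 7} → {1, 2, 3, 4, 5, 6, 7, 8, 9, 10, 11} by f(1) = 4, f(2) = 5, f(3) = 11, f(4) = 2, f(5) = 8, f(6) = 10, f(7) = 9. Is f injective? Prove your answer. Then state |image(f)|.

7

The values f(1), …, f(7) are 4, 5, 11, 2, 8, 10, 9 — all distinct.
So f(x_1) = f(x_2) only when x_1 = x_2, and f is injective.
The image of f is {2, 4, 5, 8, 9, 10, 11}, which has 7 elements.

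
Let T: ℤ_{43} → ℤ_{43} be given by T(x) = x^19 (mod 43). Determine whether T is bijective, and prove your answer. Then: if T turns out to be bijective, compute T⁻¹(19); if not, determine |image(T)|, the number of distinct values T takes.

Since 43 is prime, the nonzero elements of ℤ_{43} form a cyclic group of order 42.
As gcd(19, 42) = 1, raising to the 19th power is a bijection on this group: if s^19 ≡ t^19 then (st^{−1})^19 = 1, and the only element of order dividing gcd(19, 42) = 1 is 1, so s = t.
With T(0) = 0 this makes T injective on all of ℤ_{43}, hence bijective (finite equal-size domain and codomain). In particular T is bijective.
Since T is bijective, we find the preimage of 19. The inverse of x ↦ x^19 on (ℤ_{43})^× is x ↦ x^31, because 19·31 = 589 = 14·42 + 1 ≡ 1 (mod 42) and x^{42} = 1 for x ≠ 0 (Fermat). So T⁻¹(19) = 19^31 mod 43.
Repeated squaring mod 43: 19^1 ≡ 19, 19^2 ≡ 19² = 361 ≡ 17, 19^4 ≡ 17² = 289 ≡ 31, 19^8 ≡ 31² = 961 ≡ 15, 19^16 ≡ 15² = 225 ≡ 10. Since 31 = 16 + 8 + 4 + 2 + 1, 19^31 ≡ 10·15·31·17·19: 10·15 = 150 ≡ 21, then 21·31 = 651 ≡ 6, then 6·17 = 102 ≡ 16, then 16·19 = 304 ≡ 3. So 19^31 ≡ 3 (mod 43).
Hence T⁻¹(19) = 3.

3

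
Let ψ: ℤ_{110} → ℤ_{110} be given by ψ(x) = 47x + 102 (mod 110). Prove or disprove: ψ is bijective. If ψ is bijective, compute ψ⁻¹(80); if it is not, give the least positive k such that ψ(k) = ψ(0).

44

If ψ(s) = ψ(t), then 47s ≡ 47t (mod 110). Because gcd(47, 110) = 1, we may cancel 47 to get s ≡ t (mod 110).
We now compute 47⁻¹ mod 110 explicitly. Euclid's algorithm: 110 = 2·47 + 16, 47 = 2·16 + 15, 16 = 1·15 + 1; back-substituting gives 1 = 103·47 − 44·110, so 47⁻¹ ≡ 103 (mod 110).
For any y ∈ ℤ_{110}, x = 103(y − 102) mod 110 satisfies ψ(x) = 47·103(y − 102) + 102 ≡ y (since 47·103 ≡ 1 mod 110). So every y has a preimage.
Therefore ψ is bijective.
Since ψ is bijective, we find ψ⁻¹(80): we need 47x ≡ 80 − 102 ≡ 88 (mod 110). Using 47⁻¹ = 103: x ≡ 103·88 = 9064 = 82·110 + 44, so x = 44.
Check: ψ(44) = 47·44 + 102 = 2170 = 19·110 + 80 ≡ 80 (mod 110).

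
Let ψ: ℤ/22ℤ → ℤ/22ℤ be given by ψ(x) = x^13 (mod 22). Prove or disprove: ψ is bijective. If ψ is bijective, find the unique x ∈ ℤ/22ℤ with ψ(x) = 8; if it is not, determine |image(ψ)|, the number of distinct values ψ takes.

Computing x^13 mod 22 for each x (by repeated squaring, reducing mod 22 at every step), the values ψ(0), ψ(1), …, ψ(21) are: 0, 1, 8, 5, 20, 15, 18, 13, 6, 3, 10, 11, 12, 19, 16, 9, 4, 7, 2, 17, 14, 21.
Every element of ℤ/22ℤ appears exactly once in this list, so ψ is a bijection, and in particular bijective.
Since ψ is bijective, we read off the preimage of 8 from the same table: ψ(2) = 8, so ψ⁻¹(8) = 2.

2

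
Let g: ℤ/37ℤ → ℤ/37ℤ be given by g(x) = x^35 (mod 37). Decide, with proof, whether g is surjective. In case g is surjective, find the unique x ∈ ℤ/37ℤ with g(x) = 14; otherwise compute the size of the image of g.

8

Since 37 is prime, the nonzero elements of ℤ/37ℤ form a cyclic group of order 36.
As gcd(35, 36) = 1, raising to the 35th power is a bijection on this group: if s^35 ≡ t^35 then (st^{−1})^35 = 1, and the only element of order dividing gcd(35, 36) = 1 is 1, so s = t.
With g(0) = 0 this makes g injective on all of ℤ/37ℤ, hence bijective (finite equal-size domain and codomain). In particular g is surjective.
Since g is surjective, we find the preimage of 14. The inverse of x ↦ x^35 on (ℤ/37ℤ)^× is x ↦ x^35, because 35·35 = 1225 = 34·36 + 1 ≡ 1 (mod 36) and x^{36} = 1 for x ≠ 0 (Fermat). So g⁻¹(14) = 14^35 mod 37.
Repeated squaring mod 37: 14^1 ≡ 14, 14^2 ≡ 14² = 196 ≡ 11, 14^4 ≡ 11² = 121 ≡ 10, 14^8 ≡ 10² = 100 ≡ 26, 14^16 ≡ 26² = 676 ≡ 10, 14^32 ≡ 10² = 100 ≡ 26. Since 35 = 32 + 2 + 1, 14^35 ≡ 26·11·14: 26·11 = 286 ≡ 27, then 27·14 = 378 ≡ 8. So 14^35 ≡ 8 (mod 37).
Hence g⁻¹(14) = 8.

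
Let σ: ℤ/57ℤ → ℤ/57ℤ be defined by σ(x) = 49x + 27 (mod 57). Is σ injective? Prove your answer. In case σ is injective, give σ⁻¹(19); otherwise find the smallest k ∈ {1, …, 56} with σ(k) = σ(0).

1

If σ(s) = σ(t), then 49s ≡ 49t (mod 57). Because gcd(49, 57) = 1, we may cancel 49 to get s ≡ t (mod 57).
Therefore σ is injective.
We now compute 49⁻¹ mod 57 explicitly. Euclid's algorithm: 57 = 1·49 + 8, 49 = 6·8 + 1; back-substituting gives 1 = 7·49 − 6·57, so 49⁻¹ ≡ 7 (mod 57).
Since σ is injective, we compute σ⁻¹(19): solve 49x + 27 ≡ 19 (mod 57), i.e. 49x ≡ 49 (mod 57).
Multiplying by 49⁻¹ = 7 gives x ≡ 7·49 = 343 = 6·57 + 1 ≡ 1 (mod 57).
Check: σ(1) = 49·1 + 27 = 76 = 1·57 + 19 ≡ 19 (mod 57).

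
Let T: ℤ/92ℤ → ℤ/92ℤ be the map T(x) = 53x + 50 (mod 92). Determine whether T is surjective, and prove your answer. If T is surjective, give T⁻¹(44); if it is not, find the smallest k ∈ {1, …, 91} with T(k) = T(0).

Since gcd(53, 92) = 1, 53 is invertible modulo 92. Euclid's algorithm: 92 = 1·53 + 39, 53 = 1·39 + 14, 39 = 2·14 + 11, 14 = 1·11 + 3, 11 = 3·3 + 2, 3 = 1·2 + 1; back-substituting gives 1 = 33·53 − 19·92, so 53⁻¹ ≡ 33 (mod 92).
Then y ↦ 33(y − 50) is a two-sided inverse to T, so every y ∈ ℤ/92ℤ has a preimage.
So T is surjective.
Since T is surjective, we compute T⁻¹(44): solve 53x + 50 ≡ 44 (mod 92), i.e. 53x ≡ 86 (mod 92).
Multiplying by 53⁻¹ = 33 gives x ≡ 33·86 = 2838 = 30·92 + 78 ≡ 78 (mod 92).
Check: T(78) = 53·78 + 50 = 4184 = 45·92 + 44 ≡ 44 (mod 92).

78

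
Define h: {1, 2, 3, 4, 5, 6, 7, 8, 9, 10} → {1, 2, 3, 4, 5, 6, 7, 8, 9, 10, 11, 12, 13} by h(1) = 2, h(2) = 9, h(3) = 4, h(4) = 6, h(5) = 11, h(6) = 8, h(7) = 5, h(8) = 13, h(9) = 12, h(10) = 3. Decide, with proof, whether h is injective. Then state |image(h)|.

The values h(1), …, h(10) are 2, 9, 4, 6, 11, 8, 5, 13, 12, 3 — all distinct.
So h(s) = h(t) only when s = t, and h is injective.
The image of h is {2, 3, 4, 5, 6, 8, 9, 11, 12, 13}, which has 10 elements.

10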